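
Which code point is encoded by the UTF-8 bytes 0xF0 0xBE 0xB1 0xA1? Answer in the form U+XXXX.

Leading byte 0xF0 = 11110000 matches 11110xxx → 4-byte sequence.
Byte 1: 0xF0 = 11110000, payload 000 (3 bits).
Byte 2: 0xBE = 10111110 (10xxxxxx ✓), payload 111110.
Byte 3: 0xB1 = 10110001 (10xxxxxx ✓), payload 110001.
Byte 4: 0xA1 = 10100001 (10xxxxxx ✓), payload 100001.
Concatenate: 000111110110001100001 = 0x3EC61 (21 bits → U+3EC61).

U+3EC61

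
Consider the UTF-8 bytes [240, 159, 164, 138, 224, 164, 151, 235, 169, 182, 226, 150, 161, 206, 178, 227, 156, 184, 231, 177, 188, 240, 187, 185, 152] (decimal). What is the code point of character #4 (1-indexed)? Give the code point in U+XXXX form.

U+25A1

Offset 0: leading byte 0xF0 = 11110000 → 4-byte char #1 = F0 9F A4 8A.
Offset 4: leading byte 0xE0 = 11100000 → 3-byte char #2 = E0 A4 97.
Offset 7: leading byte 0xEB = 11101011 → 3-byte char #3 = EB A9 B6.
Offset 10: leading byte 0xE2 = 11100010 → 3-byte char #4 = E2 96 A1.
Leading byte 0xE2 = 11100010 matches 1110xxxx → 3-byte sequence.
Byte 1: 0xE2 = 11100010, payload 0010 (4 bits).
Byte 2: 0x96 = 10010110 (10xxxxxx ✓), payload 010110.
Byte 3: 0xA1 = 10100001 (10xxxxxx ✓), payload 100001.
Concatenate: 0010010110100001 = 0x25A1 (16 bits → U+25A1).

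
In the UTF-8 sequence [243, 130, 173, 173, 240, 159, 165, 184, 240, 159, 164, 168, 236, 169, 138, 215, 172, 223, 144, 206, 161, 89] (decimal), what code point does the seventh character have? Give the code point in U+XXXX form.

U+03A1

Offset 0: leading byte 0xF3 = 11110011 → 4-byte char #1 = F3 82 AD AD.
Offset 4: leading byte 0xF0 = 11110000 → 4-byte char #2 = F0 9F A5 B8.
Offset 8: leading byte 0xF0 = 11110000 → 4-byte char #3 = F0 9F A4 A8.
Offset 12: leading byte 0xEC = 11101100 → 3-byte char #4 = EC A9 8A.
Offset 15: leading byte 0xD7 = 11010111 → 2-byte char #5 = D7 AC.
Offset 17: leading byte 0xDF = 11011111 → 2-byte char #6 = DF 90.
Offset 19: leading byte 0xCE = 11001110 → 2-byte char #7 = CE A1.
Leading byte 0xCE = 11001110 matches 110xxxxx → 2-byte sequence.
Byte 1: 0xCE = 11001110, payload 01110 (5 bits).
Byte 2: 0xA1 = 10100001 (10xxxxxx ✓), payload 100001.
Concatenate: 01110100001 = 0x3A1 (11 bits → U+03A1).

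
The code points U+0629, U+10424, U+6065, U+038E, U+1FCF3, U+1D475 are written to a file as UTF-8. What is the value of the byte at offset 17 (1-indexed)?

0x9D

1-indexed offset 17 is 0-indexed offset 16.
U+0629 → 2-byte form D8 A9 at offsets 0–1.
U+10424 → 4-byte form F0 90 90 A4 at offsets 2–5.
U+6065 → 3-byte form E6 81 A5 at offsets 6–8.
U+038E → 2-byte form CE 8E at offsets 9–10.
U+1FCF3 → 4-byte form F0 9F B3 B3 at offsets 11–14.
U+1D475 → 4-byte form F0 9D 91 B5 at offsets 15–18.
Offset 16 falls in char 6's range; it's byte 2 of F0 9D 91 B5 = 0x9D.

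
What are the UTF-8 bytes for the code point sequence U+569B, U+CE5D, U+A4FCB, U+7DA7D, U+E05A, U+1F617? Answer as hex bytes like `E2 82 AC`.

U+569B: 3-byte form → E5 9A 9B.
U+CE5D: 3-byte form → EC B9 9D.
U+A4FCB: 4-byte form → F2 A4 BF 8B.
U+7DA7D: 4-byte form → F1 BD A9 BD.
U+E05A: 3-byte form → EE 81 9A.
U+1F617: 4-byte form → F0 9F 98 97.
Concatenated (21 bytes): E5 9A 9B EC B9 9D F2 A4 BF 8B F1 BD A9 BD EE 81 9A F0 9F 98 97.

E5 9A 9B EC B9 9D F2 A4 BF 8B F1 BD A9 BD EE 81 9A F0 9F 98 97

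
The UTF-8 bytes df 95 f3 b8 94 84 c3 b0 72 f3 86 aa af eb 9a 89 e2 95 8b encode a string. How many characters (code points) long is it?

Byte at offset 0: 0xDF = 11011111 → 2-byte char (#1). Advance 2.
Byte at offset 2: 0xF3 = 11110011 → 4-byte char (#2). Advance 4.
Byte at offset 6: 0xC3 = 11000011 → 2-byte char (#3). Advance 2.
Byte at offset 8: 0x72 = 01110010 → 1-byte char (#4). Advance 1.
Byte at offset 9: 0xF3 = 11110011 → 4-byte char (#5). Advance 4.
Byte at offset 13: 0xEB = 11101011 → 3-byte char (#6). Advance 3.
Byte at offset 16: 0xE2 = 11100010 → 3-byte char (#7). Advance 3.
Reached end at offset 19 after 7 code points.

7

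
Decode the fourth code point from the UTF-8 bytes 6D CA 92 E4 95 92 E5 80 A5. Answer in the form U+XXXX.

U+5025

Offset 0: leading byte 0x6D = 01101101 → 1-byte char #1 = 6D.
Offset 1: leading byte 0xCA = 11001010 → 2-byte char #2 = CA 92.
Offset 3: leading byte 0xE4 = 11100100 → 3-byte char #3 = E4 95 92.
Offset 6: leading byte 0xE5 = 11100101 → 3-byte char #4 = E5 80 A5.
Leading byte 0xE5 = 11100101 matches 1110xxxx → 3-byte sequence.
Byte 1: 0xE5 = 11100101, payload 0101 (4 bits).
Byte 2: 0x80 = 10000000 (10xxxxxx ✓), payload 000000.
Byte 3: 0xA5 = 10100101 (10xxxxxx ✓), payload 100101.
Concatenate: 0101000000100101 = 0x5025 (16 bits → U+5025).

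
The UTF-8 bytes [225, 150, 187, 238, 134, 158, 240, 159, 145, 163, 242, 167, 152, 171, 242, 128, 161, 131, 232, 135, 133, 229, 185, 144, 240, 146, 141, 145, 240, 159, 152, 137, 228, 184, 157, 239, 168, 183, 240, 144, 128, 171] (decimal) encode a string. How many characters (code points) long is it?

Byte at offset 0: 0xE1 = 11100001 → 3-byte char (#1). Advance 3.
Byte at offset 3: 0xEE = 11101110 → 3-byte char (#2). Advance 3.
Byte at offset 6: 0xF0 = 11110000 → 4-byte char (#3). Advance 4.
Byte at offset 10: 0xF2 = 11110010 → 4-byte char (#4). Advance 4.
Byte at offset 14: 0xF2 = 11110010 → 4-byte char (#5). Advance 4.
Byte at offset 18: 0xE8 = 11101000 → 3-byte char (#6). Advance 3.
Byte at offset 21: 0xE5 = 11100101 → 3-byte char (#7). Advance 3.
Byte at offset 24: 0xF0 = 11110000 → 4-byte char (#8). Advance 4.
Byte at offset 28: 0xF0 = 11110000 → 4-byte char (#9). Advance 4.
Byte at offset 32: 0xE4 = 11100100 → 3-byte char (#10). Advance 3.
Byte at offset 35: 0xEF = 11101111 → 3-byte char (#11). Advance 3.
Byte at offset 38: 0xF0 = 11110000 → 4-byte char (#12). Advance 4.
Reached end at offset 42 after 12 code points.

12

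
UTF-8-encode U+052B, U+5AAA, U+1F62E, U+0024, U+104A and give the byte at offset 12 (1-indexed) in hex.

0x81

1-indexed offset 12 is 0-indexed offset 11.
U+052B → 2-byte form D4 AB at offsets 0–1.
U+5AAA → 3-byte form E5 AA AA at offsets 2–4.
U+1F62E → 4-byte form F0 9F 98 AE at offsets 5–8.
U+0024 → 1-byte form 24 at offsets 9–9.
U+104A → 3-byte form E1 81 8A at offsets 10–12.
Offset 11 falls in char 5's range; it's byte 2 of E1 81 8A = 0x81.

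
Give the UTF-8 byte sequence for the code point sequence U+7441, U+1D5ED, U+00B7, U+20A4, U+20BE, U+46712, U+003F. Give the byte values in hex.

E7 91 81 F0 9D 97 AD C2 B7 E2 82 A4 E2 82 BE F1 86 9C 92 3F

U+7441: 3-byte form → E7 91 81.
U+1D5ED: 4-byte form → F0 9D 97 AD.
U+00B7: 2-byte form → C2 B7.
U+20A4: 3-byte form → E2 82 A4.
U+20BE: 3-byte form → E2 82 BE.
U+46712: 4-byte form → F1 86 9C 92.
U+003F: 1-byte form → 3F.
Concatenated (20 bytes): E7 91 81 F0 9D 97 AD C2 B7 E2 82 A4 E2 82 BE F1 86 9C 92 3F.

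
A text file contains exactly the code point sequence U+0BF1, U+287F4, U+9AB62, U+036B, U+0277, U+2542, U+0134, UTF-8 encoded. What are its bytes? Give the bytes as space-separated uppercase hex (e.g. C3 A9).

E0 AF B1 F0 A8 9F B4 F2 9A AD A2 CD AB C9 B7 E2 95 82 C4 B4

U+0BF1: 3-byte form → E0 AF B1.
U+287F4: 4-byte form → F0 A8 9F B4.
U+9AB62: 4-byte form → F2 9A AD A2.
U+036B: 2-byte form → CD AB.
U+0277: 2-byte form → C9 B7.
U+2542: 3-byte form → E2 95 82.
U+0134: 2-byte form → C4 B4.
Concatenated (20 bytes): E0 AF B1 F0 A8 9F B4 F2 9A AD A2 CD AB C9 B7 E2 95 82 C4 B4.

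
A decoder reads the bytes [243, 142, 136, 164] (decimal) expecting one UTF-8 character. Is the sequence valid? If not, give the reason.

Leading byte 0xF3 = 11110011 → 4-byte form.
Continuation bytes 0x8E=10001110, 0x88=10001000, 0xA4=10100100 all match 10xxxxxx.
Decoded value 0xCE224 is ≥ 0x10000 (shortest form) and not a surrogate.

valid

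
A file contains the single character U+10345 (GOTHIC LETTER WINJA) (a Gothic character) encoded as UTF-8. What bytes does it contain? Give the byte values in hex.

U+10345 = 0x10345 = 66373 decimal. In range U+10000–U+10FFFF → 4-byte form: 11110xxx 10xxxxxx 10xxxxxx 10xxxxxx.
Binary (21 bits): 000010000001101000101.
Split 3+6+6+6: 000 | 010000 | 001101 | 000101.
Byte 1: 11110000 = 0xF0.
Byte 2: 10010000 = 0x90.
Byte 3: 10001101 = 0x8D.
Byte 4: 10000101 = 0x85.

F0 90 8D 85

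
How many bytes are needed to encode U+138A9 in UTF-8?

4

U+138A9 = 0x138A9. UTF-8 uses 1 byte below 0x80, 2 below 0x800, 3 below 0x10000, 4 up to 0x10FFFF. 0x138A9 is in U+10000–U+10FFFF → 4 bytes.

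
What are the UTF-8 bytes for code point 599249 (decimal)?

F2 92 93 91

U+924D1 = 0x924D1 = 599249 decimal. In range U+10000–U+10FFFF → 4-byte form: 11110xxx 10xxxxxx 10xxxxxx 10xxxxxx.
Binary (21 bits): 010010010010011010001.
Split 3+6+6+6: 010 | 010010 | 010011 | 010001.
Byte 1: 11110010 = 0xF2.
Byte 2: 10010010 = 0x92.
Byte 3: 10010011 = 0x93.
Byte 4: 10010001 = 0x91.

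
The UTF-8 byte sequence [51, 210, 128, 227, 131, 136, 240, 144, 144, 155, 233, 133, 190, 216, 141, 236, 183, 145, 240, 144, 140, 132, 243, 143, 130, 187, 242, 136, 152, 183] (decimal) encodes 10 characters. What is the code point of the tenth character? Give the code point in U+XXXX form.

Offset 0: leading byte 0x33 = 00110011 → 1-byte char #1 = 33.
Offset 1: leading byte 0xD2 = 11010010 → 2-byte char #2 = D2 80.
Offset 3: leading byte 0xE3 = 11100011 → 3-byte char #3 = E3 83 88.
Offset 6: leading byte 0xF0 = 11110000 → 4-byte char #4 = F0 90 90 9B.
Offset 10: leading byte 0xE9 = 11101001 → 3-byte char #5 = E9 85 BE.
Offset 13: leading byte 0xD8 = 11011000 → 2-byte char #6 = D8 8D.
Offset 15: leading byte 0xEC = 11101100 → 3-byte char #7 = EC B7 91.
Offset 18: leading byte 0xF0 = 11110000 → 4-byte char #8 = F0 90 8C 84.
Offset 22: leading byte 0xF3 = 11110011 → 4-byte char #9 = F3 8F 82 BB.
Offset 26: leading byte 0xF2 = 11110010 → 4-byte char #10 = F2 88 98 B7.
Leading byte 0xF2 = 11110010 matches 11110xxx → 4-byte sequence.
Byte 1: 0xF2 = 11110010, payload 010 (3 bits).
Byte 2: 0x88 = 10001000 (10xxxxxx ✓), payload 001000.
Byte 3: 0x98 = 10011000 (10xxxxxx ✓), payload 011000.
Byte 4: 0xB7 = 10110111 (10xxxxxx ✓), payload 110111.
Concatenate: 010001000011000110111 = 0x88637 (21 bits → U+88637).

U+88637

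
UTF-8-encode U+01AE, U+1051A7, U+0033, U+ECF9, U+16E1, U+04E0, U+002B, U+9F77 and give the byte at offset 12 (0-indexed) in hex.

0xA1

U+01AE → 2-byte form C6 AE at offsets 0–1.
U+1051A7 → 4-byte form F4 85 86 A7 at offsets 2–5.
U+0033 → 1-byte form 33 at offsets 6–6.
U+ECF9 → 3-byte form EE B3 B9 at offsets 7–9.
U+16E1 → 3-byte form E1 9B A1 at offsets 10–12.
Offset 12 falls in char 5's range; it's byte 3 of E1 9B A1 = 0xA1.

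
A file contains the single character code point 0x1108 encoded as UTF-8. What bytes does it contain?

E1 84 88

U+1108 = 0x1108 = 4360 decimal. In range U+0800–U+FFFF → 3-byte form: 1110xxxx 10xxxxxx 10xxxxxx.
Binary (16 bits): 0001000100001000.
Split 4+6+6: 0001 | 000100 | 001000.
Byte 1: 11100001 = 0xE1.
Byte 2: 10000100 = 0x84.
Byte 3: 10001000 = 0x88.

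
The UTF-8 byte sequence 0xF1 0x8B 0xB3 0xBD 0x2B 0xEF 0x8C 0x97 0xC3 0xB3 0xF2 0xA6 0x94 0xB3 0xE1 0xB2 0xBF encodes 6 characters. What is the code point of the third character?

U+F317

Offset 0: leading byte 0xF1 = 11110001 → 4-byte char #1 = F1 8B B3 BD.
Offset 4: leading byte 0x2B = 00101011 → 1-byte char #2 = 2B.
Offset 5: leading byte 0xEF = 11101111 → 3-byte char #3 = EF 8C 97.
Leading byte 0xEF = 11101111 matches 1110xxxx → 3-byte sequence.
Byte 1: 0xEF = 11101111, payload 1111 (4 bits).
Byte 2: 0x8C = 10001100 (10xxxxxx ✓), payload 001100.
Byte 3: 0x97 = 10010111 (10xxxxxx ✓), payload 010111.
Concatenate: 1111001100010111 = 0xF317 (16 bits → U+F317).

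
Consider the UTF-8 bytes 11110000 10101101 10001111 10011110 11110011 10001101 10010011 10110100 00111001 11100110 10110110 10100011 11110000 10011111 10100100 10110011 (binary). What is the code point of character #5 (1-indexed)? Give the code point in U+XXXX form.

Offset 0: leading byte 0xF0 = 11110000 → 4-byte char #1 = F0 AD 8F 9E.
Offset 4: leading byte 0xF3 = 11110011 → 4-byte char #2 = F3 8D 93 B4.
Offset 8: leading byte 0x39 = 00111001 → 1-byte char #3 = 39.
Offset 9: leading byte 0xE6 = 11100110 → 3-byte char #4 = E6 B6 A3.
Offset 12: leading byte 0xF0 = 11110000 → 4-byte char #5 = F0 9F A4 B3.
Leading byte 0xF0 = 11110000 matches 11110xxx → 4-byte sequence.
Byte 1: 0xF0 = 11110000, payload 000 (3 bits).
Byte 2: 0x9F = 10011111 (10xxxxxx ✓), payload 011111.
Byte 3: 0xA4 = 10100100 (10xxxxxx ✓), payload 100100.
Byte 4: 0xB3 = 10110011 (10xxxxxx ✓), payload 110011.
Concatenate: 000011111100100110011 = 0x1F933 (21 bits → U+1F933).

U+1F933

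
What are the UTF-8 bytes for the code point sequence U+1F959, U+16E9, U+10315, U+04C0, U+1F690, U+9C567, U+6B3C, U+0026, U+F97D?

F0 9F A5 99 E1 9B A9 F0 90 8C 95 D3 80 F0 9F 9A 90 F2 9C 95 A7 E6 AC BC 26 EF A5 BD

U+1F959: 4-byte form → F0 9F A5 99.
U+16E9: 3-byte form → E1 9B A9.
U+10315: 4-byte form → F0 90 8C 95.
U+04C0: 2-byte form → D3 80.
U+1F690: 4-byte form → F0 9F 9A 90.
U+9C567: 4-byte form → F2 9C 95 A7.
U+6B3C: 3-byte form → E6 AC BC.
U+0026: 1-byte form → 26.
U+F97D: 3-byte form → EF A5 BD.
Concatenated (28 bytes): F0 9F A5 99 E1 9B A9 F0 90 8C 95 D3 80 F0 9F 9A 90 F2 9C 95 A7 E6 AC BC 26 EF A5 BD.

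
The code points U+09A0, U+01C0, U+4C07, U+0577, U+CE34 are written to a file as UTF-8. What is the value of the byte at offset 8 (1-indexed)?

1-indexed offset 8 is 0-indexed offset 7.
U+09A0 → 3-byte form E0 A6 A0 at offsets 0–2.
U+01C0 → 2-byte form C7 80 at offsets 3–4.
U+4C07 → 3-byte form E4 B0 87 at offsets 5–7.
Offset 7 falls in char 3's range; it's byte 3 of E4 B0 87 = 0x87.

0x87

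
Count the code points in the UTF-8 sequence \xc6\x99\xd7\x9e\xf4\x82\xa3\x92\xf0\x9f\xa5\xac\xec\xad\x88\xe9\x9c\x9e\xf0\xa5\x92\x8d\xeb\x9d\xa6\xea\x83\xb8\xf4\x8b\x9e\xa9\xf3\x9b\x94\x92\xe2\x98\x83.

Byte at offset 0: 0xC6 = 11000110 → 2-byte char (#1). Advance 2.
Byte at offset 2: 0xD7 = 11010111 → 2-byte char (#2). Advance 2.
Byte at offset 4: 0xF4 = 11110100 → 4-byte char (#3). Advance 4.
Byte at offset 8: 0xF0 = 11110000 → 4-byte char (#4). Advance 4.
Byte at offset 12: 0xEC = 11101100 → 3-byte char (#5). Advance 3.
Byte at offset 15: 0xE9 = 11101001 → 3-byte char (#6). Advance 3.
Byte at offset 18: 0xF0 = 11110000 → 4-byte char (#7). Advance 4.
Byte at offset 22: 0xEB = 11101011 → 3-byte char (#8). Advance 3.
Byte at offset 25: 0xEA = 11101010 → 3-byte char (#9). Advance 3.
Byte at offset 28: 0xF4 = 11110100 → 4-byte char (#10). Advance 4.
Byte at offset 32: 0xF3 = 11110011 → 4-byte char (#11). Advance 4.
Byte at offset 36: 0xE2 = 11100010 → 3-byte char (#12). Advance 3.
Reached end at offset 39 after 12 code points.

12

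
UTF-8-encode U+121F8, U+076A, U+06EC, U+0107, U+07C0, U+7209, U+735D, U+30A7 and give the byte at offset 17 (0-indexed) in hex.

U+121F8 → 4-byte form F0 92 87 B8 at offsets 0–3.
U+076A → 2-byte form DD AA at offsets 4–5.
U+06EC → 2-byte form DB AC at offsets 6–7.
U+0107 → 2-byte form C4 87 at offsets 8–9.
U+07C0 → 2-byte form DF 80 at offsets 10–11.
U+7209 → 3-byte form E7 88 89 at offsets 12–14.
U+735D → 3-byte form E7 8D 9D at offsets 15–17.
Offset 17 falls in char 7's range; it's byte 3 of E7 8D 9D = 0x9D.

0x9D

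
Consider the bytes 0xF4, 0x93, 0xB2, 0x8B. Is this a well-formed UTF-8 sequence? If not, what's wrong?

invalid (encodes a value above U+10FFFF)

Leading byte 0xF4 = 11110100 → 4-byte form.
Payload = 0x113C8B, which exceeds U+10FFFF, the maximum Unicode code point. (Leading bytes F5–FF, or F4 followed by ≥ 0x90, are invalid.)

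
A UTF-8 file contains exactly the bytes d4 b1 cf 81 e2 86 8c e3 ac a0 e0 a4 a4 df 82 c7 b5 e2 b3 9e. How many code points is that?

8

Byte at offset 0: 0xD4 = 11010100 → 2-byte char (#1). Advance 2.
Byte at offset 2: 0xCF = 11001111 → 2-byte char (#2). Advance 2.
Byte at offset 4: 0xE2 = 11100010 → 3-byte char (#3). Advance 3.
Byte at offset 7: 0xE3 = 11100011 → 3-byte char (#4). Advance 3.
Byte at offset 10: 0xE0 = 11100000 → 3-byte char (#5). Advance 3.
Byte at offset 13: 0xDF = 11011111 → 2-byte char (#6). Advance 2.
Byte at offset 15: 0xC7 = 11000111 → 2-byte char (#7). Advance 2.
Byte at offset 17: 0xE2 = 11100010 → 3-byte char (#8). Advance 3.
Reached end at offset 20 after 8 code points.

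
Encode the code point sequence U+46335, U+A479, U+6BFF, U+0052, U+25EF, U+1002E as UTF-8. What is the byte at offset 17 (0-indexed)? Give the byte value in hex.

U+46335 → 4-byte form F1 86 8C B5 at offsets 0–3.
U+A479 → 3-byte form EA 91 B9 at offsets 4–6.
U+6BFF → 3-byte form E6 AF BF at offsets 7–9.
U+0052 → 1-byte form 52 at offsets 10–10.
U+25EF → 3-byte form E2 97 AF at offsets 11–13.
U+1002E → 4-byte form F0 90 80 AE at offsets 14–17.
Offset 17 falls in char 6's range; it's byte 4 of F0 90 80 AE = 0xAE.

0xAE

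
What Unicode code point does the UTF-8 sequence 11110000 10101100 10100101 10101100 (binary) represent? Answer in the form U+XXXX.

U+2C96C

Leading byte 0xF0 = 11110000 matches 11110xxx → 4-byte sequence.
Byte 1: 0xF0 = 11110000, payload 000 (3 bits).
Byte 2: 0xAC = 10101100 (10xxxxxx ✓), payload 101100.
Byte 3: 0xA5 = 10100101 (10xxxxxx ✓), payload 100101.
Byte 4: 0xAC = 10101100 (10xxxxxx ✓), payload 101100.
Concatenate: 000101100100101101100 = 0x2C96C (21 bits → U+2C96C).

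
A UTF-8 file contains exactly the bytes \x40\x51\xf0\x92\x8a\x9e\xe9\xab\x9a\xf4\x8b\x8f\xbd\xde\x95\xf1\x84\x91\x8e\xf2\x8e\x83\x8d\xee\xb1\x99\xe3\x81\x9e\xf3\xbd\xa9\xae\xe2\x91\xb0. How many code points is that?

Byte at offset 0: 0x40 = 01000000 → 1-byte char (#1). Advance 1.
Byte at offset 1: 0x51 = 01010001 → 1-byte char (#2). Advance 1.
Byte at offset 2: 0xF0 = 11110000 → 4-byte char (#3). Advance 4.
Byte at offset 6: 0xE9 = 11101001 → 3-byte char (#4). Advance 3.
Byte at offset 9: 0xF4 = 11110100 → 4-byte char (#5). Advance 4.
Byte at offset 13: 0xDE = 11011110 → 2-byte char (#6). Advance 2.
Byte at offset 15: 0xF1 = 11110001 → 4-byte char (#7). Advance 4.
Byte at offset 19: 0xF2 = 11110010 → 4-byte char (#8). Advance 4.
Byte at offset 23: 0xEE = 11101110 → 3-byte char (#9). Advance 3.
Byte at offset 26: 0xE3 = 11100011 → 3-byte char (#10). Advance 3.
Byte at offset 29: 0xF3 = 11110011 → 4-byte char (#11). Advance 4.
Byte at offset 33: 0xE2 = 11100010 → 3-byte char (#12). Advance 3.
Reached end at offset 36 after 12 code points.

12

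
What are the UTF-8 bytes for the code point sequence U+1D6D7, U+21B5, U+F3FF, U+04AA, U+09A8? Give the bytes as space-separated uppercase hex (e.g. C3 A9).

U+1D6D7: 4-byte form → F0 9D 9B 97.
U+21B5: 3-byte form → E2 86 B5.
U+F3FF: 3-byte form → EF 8F BF.
U+04AA: 2-byte form → D2 AA.
U+09A8: 3-byte form → E0 A6 A8.
Concatenated (15 bytes): F0 9D 9B 97 E2 86 B5 EF 8F BF D2 AA E0 A6 A8.

F0 9D 9B 97 E2 86 B5 EF 8F BF D2 AA E0 A6 A8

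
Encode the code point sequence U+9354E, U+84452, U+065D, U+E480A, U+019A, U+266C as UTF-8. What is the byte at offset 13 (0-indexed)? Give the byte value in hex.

0x8A

U+9354E → 4-byte form F2 93 95 8E at offsets 0–3.
U+84452 → 4-byte form F2 84 91 92 at offsets 4–7.
U+065D → 2-byte form D9 9D at offsets 8–9.
U+E480A → 4-byte form F3 A4 A0 8A at offsets 10–13.
Offset 13 falls in char 4's range; it's byte 4 of F3 A4 A0 8A = 0x8A.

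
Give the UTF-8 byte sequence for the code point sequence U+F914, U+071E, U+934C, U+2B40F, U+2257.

EF A4 94 DC 9E E9 8D 8C F0 AB 90 8F E2 89 97

U+F914: 3-byte form → EF A4 94.
U+071E: 2-byte form → DC 9E.
U+934C: 3-byte form → E9 8D 8C.
U+2B40F: 4-byte form → F0 AB 90 8F.
U+2257: 3-byte form → E2 89 97.
Concatenated (15 bytes): EF A4 94 DC 9E E9 8D 8C F0 AB 90 8F E2 89 97.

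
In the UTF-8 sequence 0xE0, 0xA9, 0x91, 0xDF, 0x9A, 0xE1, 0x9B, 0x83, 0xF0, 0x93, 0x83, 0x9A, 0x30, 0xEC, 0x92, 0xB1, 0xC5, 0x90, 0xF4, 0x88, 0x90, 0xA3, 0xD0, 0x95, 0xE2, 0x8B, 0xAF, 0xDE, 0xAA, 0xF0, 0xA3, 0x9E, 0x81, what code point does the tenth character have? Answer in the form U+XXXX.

Offset 0: leading byte 0xE0 = 11100000 → 3-byte char #1 = E0 A9 91.
Offset 3: leading byte 0xDF = 11011111 → 2-byte char #2 = DF 9A.
Offset 5: leading byte 0xE1 = 11100001 → 3-byte char #3 = E1 9B 83.
Offset 8: leading byte 0xF0 = 11110000 → 4-byte char #4 = F0 93 83 9A.
Offset 12: leading byte 0x30 = 00110000 → 1-byte char #5 = 30.
Offset 13: leading byte 0xEC = 11101100 → 3-byte char #6 = EC 92 B1.
Offset 16: leading byte 0xC5 = 11000101 → 2-byte char #7 = C5 90.
Offset 18: leading byte 0xF4 = 11110100 → 4-byte char #8 = F4 88 90 A3.
Offset 22: leading byte 0xD0 = 11010000 → 2-byte char #9 = D0 95.
Offset 24: leading byte 0xE2 = 11100010 → 3-byte char #10 = E2 8B AF.
Leading byte 0xE2 = 11100010 matches 1110xxxx → 3-byte sequence.
Byte 1: 0xE2 = 11100010, payload 0010 (4 bits).
Byte 2: 0x8B = 10001011 (10xxxxxx ✓), payload 001011.
Byte 3: 0xAF = 10101111 (10xxxxxx ✓), payload 101111.
Concatenate: 0010001011101111 = 0x22EF (16 bits → U+22EF).

U+22EF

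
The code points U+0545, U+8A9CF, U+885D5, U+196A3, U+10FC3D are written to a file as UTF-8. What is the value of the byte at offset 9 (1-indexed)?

0x97

1-indexed offset 9 is 0-indexed offset 8.
U+0545 → 2-byte form D5 85 at offsets 0–1.
U+8A9CF → 4-byte form F2 8A A7 8F at offsets 2–5.
U+885D5 → 4-byte form F2 88 97 95 at offsets 6–9.
Offset 8 falls in char 3's range; it's byte 3 of F2 88 97 95 = 0x97.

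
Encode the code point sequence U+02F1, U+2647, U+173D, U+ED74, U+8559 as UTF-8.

CB B1 E2 99 87 E1 9C BD EE B5 B4 E8 95 99

U+02F1: 2-byte form → CB B1.
U+2647: 3-byte form → E2 99 87.
U+173D: 3-byte form → E1 9C BD.
U+ED74: 3-byte form → EE B5 B4.
U+8559: 3-byte form → E8 95 99.
Concatenated (14 bytes): CB B1 E2 99 87 E1 9C BD EE B5 B4 E8 95 99.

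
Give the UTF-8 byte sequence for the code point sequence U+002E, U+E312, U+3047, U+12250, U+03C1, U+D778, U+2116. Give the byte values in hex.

U+002E: 1-byte form → 2E.
U+E312: 3-byte form → EE 8C 92.
U+3047: 3-byte form → E3 81 87.
U+12250: 4-byte form → F0 92 89 90.
U+03C1: 2-byte form → CF 81.
U+D778: 3-byte form → ED 9D B8.
U+2116: 3-byte form → E2 84 96.
Concatenated (19 bytes): 2E EE 8C 92 E3 81 87 F0 92 89 90 CF 81 ED 9D B8 E2 84 96.

2E EE 8C 92 E3 81 87 F0 92 89 90 CF 81 ED 9D B8 E2 84 96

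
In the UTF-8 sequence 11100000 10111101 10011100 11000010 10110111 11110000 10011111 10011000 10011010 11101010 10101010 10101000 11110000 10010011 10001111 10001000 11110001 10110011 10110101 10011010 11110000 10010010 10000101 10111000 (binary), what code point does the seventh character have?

U+12178

Offset 0: leading byte 0xE0 = 11100000 → 3-byte char #1 = E0 BD 9C.
Offset 3: leading byte 0xC2 = 11000010 → 2-byte char #2 = C2 B7.
Offset 5: leading byte 0xF0 = 11110000 → 4-byte char #3 = F0 9F 98 9A.
Offset 9: leading byte 0xEA = 11101010 → 3-byte char #4 = EA AA A8.
Offset 12: leading byte 0xF0 = 11110000 → 4-byte char #5 = F0 93 8F 88.
Offset 16: leading byte 0xF1 = 11110001 → 4-byte char #6 = F1 B3 B5 9A.
Offset 20: leading byte 0xF0 = 11110000 → 4-byte char #7 = F0 92 85 B8.
Leading byte 0xF0 = 11110000 matches 11110xxx → 4-byte sequence.
Byte 1: 0xF0 = 11110000, payload 000 (3 bits).
Byte 2: 0x92 = 10010010 (10xxxxxx ✓), payload 010010.
Byte 3: 0x85 = 10000101 (10xxxxxx ✓), payload 000101.
Byte 4: 0xB8 = 10111000 (10xxxxxx ✓), payload 111000.
Concatenate: 000010010000101111000 = 0x12178 (21 bits → U+12178).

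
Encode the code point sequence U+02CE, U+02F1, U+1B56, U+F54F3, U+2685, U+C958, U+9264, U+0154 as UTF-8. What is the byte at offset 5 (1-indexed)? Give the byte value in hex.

1-indexed offset 5 is 0-indexed offset 4.
U+02CE → 2-byte form CB 8E at offsets 0–1.
U+02F1 → 2-byte form CB B1 at offsets 2–3.
U+1B56 → 3-byte form E1 AD 96 at offsets 4–6.
Offset 4 falls in char 3's range; it's byte 1 of E1 AD 96 = 0xE1.

0xE1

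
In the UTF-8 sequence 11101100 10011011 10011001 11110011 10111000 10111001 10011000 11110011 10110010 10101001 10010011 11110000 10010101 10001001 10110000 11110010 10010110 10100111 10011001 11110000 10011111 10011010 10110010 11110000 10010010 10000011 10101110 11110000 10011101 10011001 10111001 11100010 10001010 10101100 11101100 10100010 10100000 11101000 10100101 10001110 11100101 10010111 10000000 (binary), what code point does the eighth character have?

U+1D679

Offset 0: leading byte 0xEC = 11101100 → 3-byte char #1 = EC 9B 99.
Offset 3: leading byte 0xF3 = 11110011 → 4-byte char #2 = F3 B8 B9 98.
Offset 7: leading byte 0xF3 = 11110011 → 4-byte char #3 = F3 B2 A9 93.
Offset 11: leading byte 0xF0 = 11110000 → 4-byte char #4 = F0 95 89 B0.
Offset 15: leading byte 0xF2 = 11110010 → 4-byte char #5 = F2 96 A7 99.
Offset 19: leading byte 0xF0 = 11110000 → 4-byte char #6 = F0 9F 9A B2.
Offset 23: leading byte 0xF0 = 11110000 → 4-byte char #7 = F0 92 83 AE.
Offset 27: leading byte 0xF0 = 11110000 → 4-byte char #8 = F0 9D 99 B9.
Leading byte 0xF0 = 11110000 matches 11110xxx → 4-byte sequence.
Byte 1: 0xF0 = 11110000, payload 000 (3 bits).
Byte 2: 0x9D = 10011101 (10xxxxxx ✓), payload 011101.
Byte 3: 0x99 = 10011001 (10xxxxxx ✓), payload 011001.
Byte 4: 0xB9 = 10111001 (10xxxxxx ✓), payload 111001.
Concatenate: 000011101011001111001 = 0x1D679 (21 bits → U+1D679).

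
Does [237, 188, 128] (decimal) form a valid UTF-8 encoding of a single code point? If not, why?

Structurally a 3-byte sequence; payload = 0xDF00.
But 0xDF00 is in U+D800–U+DFFF, the surrogate range. Surrogates are not Unicode scalar values and are forbidden in UTF-8.

invalid (encodes a surrogate (U+D800–U+DFFF))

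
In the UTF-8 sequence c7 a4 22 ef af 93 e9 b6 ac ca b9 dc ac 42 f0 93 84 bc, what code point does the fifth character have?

U+02B9

Offset 0: leading byte 0xC7 = 11000111 → 2-byte char #1 = C7 A4.
Offset 2: leading byte 0x22 = 00100010 → 1-byte char #2 = 22.
Offset 3: leading byte 0xEF = 11101111 → 3-byte char #3 = EF AF 93.
Offset 6: leading byte 0xE9 = 11101001 → 3-byte char #4 = E9 B6 AC.
Offset 9: leading byte 0xCA = 11001010 → 2-byte char #5 = CA B9.
Leading byte 0xCA = 11001010 matches 110xxxxx → 2-byte sequence.
Byte 1: 0xCA = 11001010, payload 01010 (5 bits).
Byte 2: 0xB9 = 10111001 (10xxxxxx ✓), payload 111001.
Concatenate: 01010111001 = 0x2B9 (11 bits → U+02B9).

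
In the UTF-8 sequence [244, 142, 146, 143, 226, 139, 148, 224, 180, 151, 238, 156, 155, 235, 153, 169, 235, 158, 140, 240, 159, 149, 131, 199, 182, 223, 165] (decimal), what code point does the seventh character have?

U+1F543

Offset 0: leading byte 0xF4 = 11110100 → 4-byte char #1 = F4 8E 92 8F.
Offset 4: leading byte 0xE2 = 11100010 → 3-byte char #2 = E2 8B 94.
Offset 7: leading byte 0xE0 = 11100000 → 3-byte char #3 = E0 B4 97.
Offset 10: leading byte 0xEE = 11101110 → 3-byte char #4 = EE 9C 9B.
Offset 13: leading byte 0xEB = 11101011 → 3-byte char #5 = EB 99 A9.
Offset 16: leading byte 0xEB = 11101011 → 3-byte char #6 = EB 9E 8C.
Offset 19: leading byte 0xF0 = 11110000 → 4-byte char #7 = F0 9F 95 83.
Leading byte 0xF0 = 11110000 matches 11110xxx → 4-byte sequence.
Byte 1: 0xF0 = 11110000, payload 000 (3 bits).
Byte 2: 0x9F = 10011111 (10xxxxxx ✓), payload 011111.
Byte 3: 0x95 = 10010101 (10xxxxxx ✓), payload 010101.
Byte 4: 0x83 = 10000011 (10xxxxxx ✓), payload 000011.
Concatenate: 000011111010101000011 = 0x1F543 (21 bits → U+1F543).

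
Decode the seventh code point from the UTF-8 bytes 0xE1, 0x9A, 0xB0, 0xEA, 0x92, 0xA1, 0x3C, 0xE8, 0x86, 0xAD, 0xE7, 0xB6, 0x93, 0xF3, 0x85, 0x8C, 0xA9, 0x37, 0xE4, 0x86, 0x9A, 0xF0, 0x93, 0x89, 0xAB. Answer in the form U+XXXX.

U+0037

Offset 0: leading byte 0xE1 = 11100001 → 3-byte char #1 = E1 9A B0.
Offset 3: leading byte 0xEA = 11101010 → 3-byte char #2 = EA 92 A1.
Offset 6: leading byte 0x3C = 00111100 → 1-byte char #3 = 3C.
Offset 7: leading byte 0xE8 = 11101000 → 3-byte char #4 = E8 86 AD.
Offset 10: leading byte 0xE7 = 11100111 → 3-byte char #5 = E7 B6 93.
Offset 13: leading byte 0xF3 = 11110011 → 4-byte char #6 = F3 85 8C A9.
Offset 17: leading byte 0x37 = 00110111 → 1-byte char #7 = 37.
Leading byte 0x37 = 00110111 matches 0xxxxxxx → 1-byte sequence.
Byte 1: 0x37 = 00110111, payload 0110111 (7 bits).
Concatenate: 0110111 = 0x37 (7 bits → U+0037).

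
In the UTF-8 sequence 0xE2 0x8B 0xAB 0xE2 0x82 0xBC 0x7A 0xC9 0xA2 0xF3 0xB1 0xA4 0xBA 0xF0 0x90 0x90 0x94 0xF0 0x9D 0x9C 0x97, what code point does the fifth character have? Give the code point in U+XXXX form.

U+F193A

Offset 0: leading byte 0xE2 = 11100010 → 3-byte char #1 = E2 8B AB.
Offset 3: leading byte 0xE2 = 11100010 → 3-byte char #2 = E2 82 BC.
Offset 6: leading byte 0x7A = 01111010 → 1-byte char #3 = 7A.
Offset 7: leading byte 0xC9 = 11001001 → 2-byte char #4 = C9 A2.
Offset 9: leading byte 0xF3 = 11110011 → 4-byte char #5 = F3 B1 A4 BA.
Leading byte 0xF3 = 11110011 matches 11110xxx → 4-byte sequence.
Byte 1: 0xF3 = 11110011, payload 011 (3 bits).
Byte 2: 0xB1 = 10110001 (10xxxxxx ✓), payload 110001.
Byte 3: 0xA4 = 10100100 (10xxxxxx ✓), payload 100100.
Byte 4: 0xBA = 10111010 (10xxxxxx ✓), payload 111010.
Concatenate: 011110001100100111010 = 0xF193A (21 bits → U+F193A).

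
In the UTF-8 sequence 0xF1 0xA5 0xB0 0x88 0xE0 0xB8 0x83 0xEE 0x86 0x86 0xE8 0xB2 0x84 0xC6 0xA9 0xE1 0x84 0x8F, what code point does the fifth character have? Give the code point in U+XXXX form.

U+01A9

Offset 0: leading byte 0xF1 = 11110001 → 4-byte char #1 = F1 A5 B0 88.
Offset 4: leading byte 0xE0 = 11100000 → 3-byte char #2 = E0 B8 83.
Offset 7: leading byte 0xEE = 11101110 → 3-byte char #3 = EE 86 86.
Offset 10: leading byte 0xE8 = 11101000 → 3-byte char #4 = E8 B2 84.
Offset 13: leading byte 0xC6 = 11000110 → 2-byte char #5 = C6 A9.
Leading byte 0xC6 = 11000110 matches 110xxxxx → 2-byte sequence.
Byte 1: 0xC6 = 11000110, payload 00110 (5 bits).
Byte 2: 0xA9 = 10101001 (10xxxxxx ✓), payload 101001.
Concatenate: 00110101001 = 0x1A9 (11 bits → U+01A9).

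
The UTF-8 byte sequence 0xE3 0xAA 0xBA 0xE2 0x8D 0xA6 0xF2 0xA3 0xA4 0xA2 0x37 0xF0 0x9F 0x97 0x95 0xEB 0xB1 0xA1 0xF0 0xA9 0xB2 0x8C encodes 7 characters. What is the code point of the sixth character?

U+BC61

Offset 0: leading byte 0xE3 = 11100011 → 3-byte char #1 = E3 AA BA.
Offset 3: leading byte 0xE2 = 11100010 → 3-byte char #2 = E2 8D A6.
Offset 6: leading byte 0xF2 = 11110010 → 4-byte char #3 = F2 A3 A4 A2.
Offset 10: leading byte 0x37 = 00110111 → 1-byte char #4 = 37.
Offset 11: leading byte 0xF0 = 11110000 → 4-byte char #5 = F0 9F 97 95.
Offset 15: leading byte 0xEB = 11101011 → 3-byte char #6 = EB B1 A1.
Leading byte 0xEB = 11101011 matches 1110xxxx → 3-byte sequence.
Byte 1: 0xEB = 11101011, payload 1011 (4 bits).
Byte 2: 0xB1 = 10110001 (10xxxxxx ✓), payload 110001.
Byte 3: 0xA1 = 10100001 (10xxxxxx ✓), payload 100001.
Concatenate: 1011110001100001 = 0xBC61 (16 bits → U+BC61).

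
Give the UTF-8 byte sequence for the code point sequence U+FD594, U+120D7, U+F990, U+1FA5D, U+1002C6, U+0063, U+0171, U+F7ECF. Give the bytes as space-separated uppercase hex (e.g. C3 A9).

F3 BD 96 94 F0 92 83 97 EF A6 90 F0 9F A9 9D F4 80 8B 86 63 C5 B1 F3 B7 BB 8F

U+FD594: 4-byte form → F3 BD 96 94.
U+120D7: 4-byte form → F0 92 83 97.
U+F990: 3-byte form → EF A6 90.
U+1FA5D: 4-byte form → F0 9F A9 9D.
U+1002C6: 4-byte form → F4 80 8B 86.
U+0063: 1-byte form → 63.
U+0171: 2-byte form → C5 B1.
U+F7ECF: 4-byte form → F3 B7 BB 8F.
Concatenated (26 bytes): F3 BD 96 94 F0 92 83 97 EF A6 90 F0 9F A9 9D F4 80 8B 86 63 C5 B1 F3 B7 BB 8F.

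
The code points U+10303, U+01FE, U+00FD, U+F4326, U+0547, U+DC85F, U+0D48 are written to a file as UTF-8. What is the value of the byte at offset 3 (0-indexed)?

0x83

U+10303 → 4-byte form F0 90 8C 83 at offsets 0–3.
Offset 3 falls in char 1's range; it's byte 4 of F0 90 8C 83 = 0x83.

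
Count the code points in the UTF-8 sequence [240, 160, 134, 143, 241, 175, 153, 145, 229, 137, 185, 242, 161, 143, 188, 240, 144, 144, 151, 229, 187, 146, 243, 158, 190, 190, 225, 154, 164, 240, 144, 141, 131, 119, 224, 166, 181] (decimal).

11

Byte at offset 0: 0xF0 = 11110000 → 4-byte char (#1). Advance 4.
Byte at offset 4: 0xF1 = 11110001 → 4-byte char (#2). Advance 4.
Byte at offset 8: 0xE5 = 11100101 → 3-byte char (#3). Advance 3.
Byte at offset 11: 0xF2 = 11110010 → 4-byte char (#4). Advance 4.
Byte at offset 15: 0xF0 = 11110000 → 4-byte char (#5). Advance 4.
Byte at offset 19: 0xE5 = 11100101 → 3-byte char (#6). Advance 3.
Byte at offset 22: 0xF3 = 11110011 → 4-byte char (#7). Advance 4.
Byte at offset 26: 0xE1 = 11100001 → 3-byte char (#8). Advance 3.
Byte at offset 29: 0xF0 = 11110000 → 4-byte char (#9). Advance 4.
Byte at offset 33: 0x77 = 01110111 → 1-byte char (#10). Advance 1.
Byte at offset 34: 0xE0 = 11100000 → 3-byte char (#11). Advance 3.
Reached end at offset 37 after 11 code points.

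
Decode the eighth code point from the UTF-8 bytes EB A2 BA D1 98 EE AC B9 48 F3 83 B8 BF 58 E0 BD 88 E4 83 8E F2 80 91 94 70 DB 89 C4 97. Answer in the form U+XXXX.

U+40CE

Offset 0: leading byte 0xEB = 11101011 → 3-byte char #1 = EB A2 BA.
Offset 3: leading byte 0xD1 = 11010001 → 2-byte char #2 = D1 98.
Offset 5: leading byte 0xEE = 11101110 → 3-byte char #3 = EE AC B9.
Offset 8: leading byte 0x48 = 01001000 → 1-byte char #4 = 48.
Offset 9: leading byte 0xF3 = 11110011 → 4-byte char #5 = F3 83 B8 BF.
Offset 13: leading byte 0x58 = 01011000 → 1-byte char #6 = 58.
Offset 14: leading byte 0xE0 = 11100000 → 3-byte char #7 = E0 BD 88.
Offset 17: leading byte 0xE4 = 11100100 → 3-byte char #8 = E4 83 8E.
Leading byte 0xE4 = 11100100 matches 1110xxxx → 3-byte sequence.
Byte 1: 0xE4 = 11100100, payload 0100 (4 bits).
Byte 2: 0x83 = 10000011 (10xxxxxx ✓), payload 000011.
Byte 3: 0x8E = 10001110 (10xxxxxx ✓), payload 001110.
Concatenate: 0100000011001110 = 0x40CE (16 bits → U+40CE).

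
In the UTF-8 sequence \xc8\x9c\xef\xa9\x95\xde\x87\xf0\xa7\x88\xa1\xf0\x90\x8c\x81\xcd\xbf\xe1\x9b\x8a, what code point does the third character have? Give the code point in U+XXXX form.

U+0787

Offset 0: leading byte 0xC8 = 11001000 → 2-byte char #1 = C8 9C.
Offset 2: leading byte 0xEF = 11101111 → 3-byte char #2 = EF A9 95.
Offset 5: leading byte 0xDE = 11011110 → 2-byte char #3 = DE 87.
Leading byte 0xDE = 11011110 matches 110xxxxx → 2-byte sequence.
Byte 1: 0xDE = 11011110, payload 11110 (5 bits).
Byte 2: 0x87 = 10000111 (10xxxxxx ✓), payload 000111.
Concatenate: 11110000111 = 0x787 (11 bits → U+0787).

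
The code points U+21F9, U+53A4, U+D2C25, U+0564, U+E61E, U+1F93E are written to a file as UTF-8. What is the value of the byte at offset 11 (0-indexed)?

0xA4

U+21F9 → 3-byte form E2 87 B9 at offsets 0–2.
U+53A4 → 3-byte form E5 8E A4 at offsets 3–5.
U+D2C25 → 4-byte form F3 92 B0 A5 at offsets 6–9.
U+0564 → 2-byte form D5 A4 at offsets 10–11.
Offset 11 falls in char 4's range; it's byte 2 of D5 A4 = 0xA4.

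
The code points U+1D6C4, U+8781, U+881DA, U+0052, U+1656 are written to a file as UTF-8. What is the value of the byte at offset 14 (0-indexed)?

0x96

U+1D6C4 → 4-byte form F0 9D 9B 84 at offsets 0–3.
U+8781 → 3-byte form E8 9E 81 at offsets 4–6.
U+881DA → 4-byte form F2 88 87 9A at offsets 7–10.
U+0052 → 1-byte form 52 at offsets 11–11.
U+1656 → 3-byte form E1 99 96 at offsets 12–14.
Offset 14 falls in char 5's range; it's byte 3 of E1 99 96 = 0x96.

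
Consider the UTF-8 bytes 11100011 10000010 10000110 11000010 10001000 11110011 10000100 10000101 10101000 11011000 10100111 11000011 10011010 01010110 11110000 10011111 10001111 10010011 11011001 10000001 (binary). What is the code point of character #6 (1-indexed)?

U+0056

Offset 0: leading byte 0xE3 = 11100011 → 3-byte char #1 = E3 82 86.
Offset 3: leading byte 0xC2 = 11000010 → 2-byte char #2 = C2 88.
Offset 5: leading byte 0xF3 = 11110011 → 4-byte char #3 = F3 84 85 A8.
Offset 9: leading byte 0xD8 = 11011000 → 2-byte char #4 = D8 A7.
Offset 11: leading byte 0xC3 = 11000011 → 2-byte char #5 = C3 9A.
Offset 13: leading byte 0x56 = 01010110 → 1-byte char #6 = 56.
Leading byte 0x56 = 01010110 matches 0xxxxxxx → 1-byte sequence.
Byte 1: 0x56 = 01010110, payload 1010110 (7 bits).
Concatenate: 1010110 = 0x56 (7 bits → U+0056).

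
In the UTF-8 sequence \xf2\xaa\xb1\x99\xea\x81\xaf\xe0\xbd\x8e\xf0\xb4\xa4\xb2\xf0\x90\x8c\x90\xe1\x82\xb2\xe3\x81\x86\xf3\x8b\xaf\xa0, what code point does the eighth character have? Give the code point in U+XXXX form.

Offset 0: leading byte 0xF2 = 11110010 → 4-byte char #1 = F2 AA B1 99.
Offset 4: leading byte 0xEA = 11101010 → 3-byte char #2 = EA 81 AF.
Offset 7: leading byte 0xE0 = 11100000 → 3-byte char #3 = E0 BD 8E.
Offset 10: leading byte 0xF0 = 11110000 → 4-byte char #4 = F0 B4 A4 B2.
Offset 14: leading byte 0xF0 = 11110000 → 4-byte char #5 = F0 90 8C 90.
Offset 18: leading byte 0xE1 = 11100001 → 3-byte char #6 = E1 82 B2.
Offset 21: leading byte 0xE3 = 11100011 → 3-byte char #7 = E3 81 86.
Offset 24: leading byte 0xF3 = 11110011 → 4-byte char #8 = F3 8B AF A0.
Leading byte 0xF3 = 11110011 matches 11110xxx → 4-byte sequence.
Byte 1: 0xF3 = 11110011, payload 011 (3 bits).
Byte 2: 0x8B = 10001011 (10xxxxxx ✓), payload 001011.
Byte 3: 0xAF = 10101111 (10xxxxxx ✓), payload 101111.
Byte 4: 0xA0 = 10100000 (10xxxxxx ✓), payload 100000.
Concatenate: 011001011101111100000 = 0xCBBE0 (21 bits → U+CBBE0).

U+CBBE0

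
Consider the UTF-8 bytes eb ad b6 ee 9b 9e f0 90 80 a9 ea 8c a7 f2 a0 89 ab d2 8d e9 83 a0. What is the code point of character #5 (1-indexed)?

Offset 0: leading byte 0xEB = 11101011 → 3-byte char #1 = EB AD B6.
Offset 3: leading byte 0xEE = 11101110 → 3-byte char #2 = EE 9B 9E.
Offset 6: leading byte 0xF0 = 11110000 → 4-byte char #3 = F0 90 80 A9.
Offset 10: leading byte 0xEA = 11101010 → 3-byte char #4 = EA 8C A7.
Offset 13: leading byte 0xF2 = 11110010 → 4-byte char #5 = F2 A0 89 AB.
Leading byte 0xF2 = 11110010 matches 11110xxx → 4-byte sequence.
Byte 1: 0xF2 = 11110010, payload 010 (3 bits).
Byte 2: 0xA0 = 10100000 (10xxxxxx ✓), payload 100000.
Byte 3: 0x89 = 10001001 (10xxxxxx ✓), payload 001001.
Byte 4: 0xAB = 10101011 (10xxxxxx ✓), payload 101011.
Concatenate: 010100000001001101011 = 0xA026B (21 bits → U+A026B).

U+A026B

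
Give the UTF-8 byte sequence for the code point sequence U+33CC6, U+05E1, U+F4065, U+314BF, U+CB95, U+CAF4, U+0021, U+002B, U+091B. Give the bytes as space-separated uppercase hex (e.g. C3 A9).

F0 B3 B3 86 D7 A1 F3 B4 81 A5 F0 B1 92 BF EC AE 95 EC AB B4 21 2B E0 A4 9B

U+33CC6: 4-byte form → F0 B3 B3 86.
U+05E1: 2-byte form → D7 A1.
U+F4065: 4-byte form → F3 B4 81 A5.
U+314BF: 4-byte form → F0 B1 92 BF.
U+CB95: 3-byte form → EC AE 95.
U+CAF4: 3-byte form → EC AB B4.
U+0021: 1-byte form → 21.
U+002B: 1-byte form → 2B.
U+091B: 3-byte form → E0 A4 9B.
Concatenated (25 bytes): F0 B3 B3 86 D7 A1 F3 B4 81 A5 F0 B1 92 BF EC AE 95 EC AB B4 21 2B E0 A4 9B.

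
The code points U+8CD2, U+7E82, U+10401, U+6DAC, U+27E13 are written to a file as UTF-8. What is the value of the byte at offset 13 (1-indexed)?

1-indexed offset 13 is 0-indexed offset 12.
U+8CD2 → 3-byte form E8 B3 92 at offsets 0–2.
U+7E82 → 3-byte form E7 BA 82 at offsets 3–5.
U+10401 → 4-byte form F0 90 90 81 at offsets 6–9.
U+6DAC → 3-byte form E6 B6 AC at offsets 10–12.
Offset 12 falls in char 4's range; it's byte 3 of E6 B6 AC = 0xAC.

0xAC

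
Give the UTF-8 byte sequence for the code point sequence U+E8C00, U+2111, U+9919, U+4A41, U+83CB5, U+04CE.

F3 A8 B0 80 E2 84 91 E9 A4 99 E4 A9 81 F2 83 B2 B5 D3 8E

U+E8C00: 4-byte form → F3 A8 B0 80.
U+2111: 3-byte form → E2 84 91.
U+9919: 3-byte form → E9 A4 99.
U+4A41: 3-byte form → E4 A9 81.
U+83CB5: 4-byte form → F2 83 B2 B5.
U+04CE: 2-byte form → D3 8E.
Concatenated (19 bytes): F3 A8 B0 80 E2 84 91 E9 A4 99 E4 A9 81 F2 83 B2 B5 D3 8E.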